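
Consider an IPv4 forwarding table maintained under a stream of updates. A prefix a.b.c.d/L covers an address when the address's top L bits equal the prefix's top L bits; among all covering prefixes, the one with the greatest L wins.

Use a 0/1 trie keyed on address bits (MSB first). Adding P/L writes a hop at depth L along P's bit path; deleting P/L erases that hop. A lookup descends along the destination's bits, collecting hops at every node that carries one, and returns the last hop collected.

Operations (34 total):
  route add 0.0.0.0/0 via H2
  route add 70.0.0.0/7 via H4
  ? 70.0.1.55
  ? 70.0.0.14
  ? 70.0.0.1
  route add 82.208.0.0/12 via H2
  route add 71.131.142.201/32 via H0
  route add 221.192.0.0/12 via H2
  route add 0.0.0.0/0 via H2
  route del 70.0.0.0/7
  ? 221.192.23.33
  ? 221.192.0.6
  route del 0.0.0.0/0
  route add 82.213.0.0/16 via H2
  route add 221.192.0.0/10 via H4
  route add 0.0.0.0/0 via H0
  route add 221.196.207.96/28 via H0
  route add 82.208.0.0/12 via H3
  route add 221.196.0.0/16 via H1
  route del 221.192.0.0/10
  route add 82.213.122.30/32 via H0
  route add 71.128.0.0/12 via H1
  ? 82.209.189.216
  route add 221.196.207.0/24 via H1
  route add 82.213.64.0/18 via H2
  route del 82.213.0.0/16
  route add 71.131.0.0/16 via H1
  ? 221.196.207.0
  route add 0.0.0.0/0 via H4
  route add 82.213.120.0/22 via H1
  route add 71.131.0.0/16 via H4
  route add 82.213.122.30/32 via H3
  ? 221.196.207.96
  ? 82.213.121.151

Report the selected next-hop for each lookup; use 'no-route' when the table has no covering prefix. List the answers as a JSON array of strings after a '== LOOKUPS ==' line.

Apply in order:
  add 0.0.0.0/0 -> H2 at depth 0
  add 70.0.0.0/7 -> H4 at depth 7
  Q 70.0.1.55: descend 0100011 ; hops seen [H2,H4] ; pick H4
  Q 70.0.0.14: descend 0100011 ; hops seen [H2,H4] ; pick H4
  Q 70.0.0.1: descend 0100011 ; hops seen [H2,H4] ; pick H4
  add 82.208.0.0/12 -> H2 at depth 12
  add 71.131.142.201/32 -> H0 at depth 32
  add 221.192.0.0/12 -> H2 at depth 12
  add 0.0.0.0/0 -> H2 at depth 0
  - 70.0.0.0/7 clear@7
  Q 221.192.23.33: descend 110111011100 ; hops seen [H2,H2] ; pick H2
  Q 221.192.0.6: descend 110111011100 ; hops seen [H2,H2] ; pick H2
  - 0.0.0.0/0 clear@0
  add 82.213.0.0/16 -> H2 at depth 16
  add 221.192.0.0/10 -> H4 at depth 10
  add 0.0.0.0/0 -> H0 at depth 0
  add 221.196.207.96/28 -> H0 at depth 28
  add 82.208.0.0/12 -> H3 at depth 12
  add 221.196.0.0/16 -> H1 at depth 16
  - 221.192.0.0/10 clear@10
  add 82.213.122.30/32 -> H0 at depth 32
  add 71.128.0.0/12 -> H1 at depth 12
  Q 82.209.189.216: descend 0101001011010 ; hops seen [H0,H3] ; pick H3
  add 221.196.207.0/24 -> H1 at depth 24
  add 82.213.64.0/18 -> H2 at depth 18
  - 82.213.0.0/16 clear@16
  add 71.131.0.0/16 -> H1 at depth 16
  Q 221.196.207.0: descend 1101110111000100110011110 ; hops seen [H0,H2,H1,H1] ; pick H1
  add 0.0.0.0/0 -> H4 at depth 0
  add 82.213.120.0/22 -> H1 at depth 22
  add 71.131.0.0/16 -> H4 at depth 16
  add 82.213.122.30/32 -> H3 at depth 32
  Q 221.196.207.96: descend 1101110111000100110011110110 ; hops seen [H4,H2,H1,H1,H0] ; pick H0
  Q 82.213.121.151: descend 0101001011010101011110 ; hops seen [H4,H3,H2,H1] ; pick H1

== LOOKUPS ==
["H4","H4","H4","H2","H2","H3","H1","H0","H1"]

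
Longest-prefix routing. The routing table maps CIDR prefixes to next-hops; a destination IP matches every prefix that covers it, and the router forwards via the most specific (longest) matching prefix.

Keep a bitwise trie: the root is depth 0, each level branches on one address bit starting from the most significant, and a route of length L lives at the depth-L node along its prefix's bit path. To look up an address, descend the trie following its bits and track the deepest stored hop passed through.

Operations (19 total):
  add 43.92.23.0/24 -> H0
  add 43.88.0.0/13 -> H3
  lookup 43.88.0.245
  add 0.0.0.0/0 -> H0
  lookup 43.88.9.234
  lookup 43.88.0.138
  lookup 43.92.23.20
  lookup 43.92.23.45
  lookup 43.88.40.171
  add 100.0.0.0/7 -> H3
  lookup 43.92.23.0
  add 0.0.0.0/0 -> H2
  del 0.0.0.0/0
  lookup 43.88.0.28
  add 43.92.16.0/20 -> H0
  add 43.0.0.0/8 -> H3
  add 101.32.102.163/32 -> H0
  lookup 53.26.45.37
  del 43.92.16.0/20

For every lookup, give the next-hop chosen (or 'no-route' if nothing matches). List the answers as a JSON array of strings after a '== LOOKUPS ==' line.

Trace:
  add 43.92.23.0/24 -> H0 at depth 24
  add 43.88.0.0/13 -> H3 at depth 13
  ? 43.88.0.245  path d0:-→d1:-→d2:-→d3:-→d4:-→d5:-→d6:-→d7:-→d8:-→d9:-→d10:-→d11:-→d12:-→d13:H3  best=H3
  add 0.0.0.0/0 -> H0 at depth 0
  ? 43.88.9.234  path d0:H0→d1:-→d2:-→d3:-→d4:-→d5:-→d6:-→d7:-→d8:-→d9:-→d10:-→d11:-→d12:-→d13:H3  best=H3
  ? 43.88.0.138  path d0:H0→d1:-→d2:-→d3:-→d4:-→d5:-→d6:-→d7:-→d8:-→d9:-→d10:-→d11:-→d12:-→d13:H3  best=H3
  ? 43.92.23.20  path d0:H0→d1:-→d2:-→d3:-→d4:-→d5:-→d6:-→d7:-→d8:-→d9:-→d10:-→d11:-→d12:-→d13:H3→d14:-→d15:-→d16:-→d17:-→d18:-→d19:-→d20:-→d21:-→d22:-→d23:-→d24:H0  best=H0
  ? 43.92.23.45  path d0:H0→d1:-→d2:-→d3:-→d4:-→d5:-→d6:-→d7:-→d8:-→d9:-→d10:-→d11:-→d12:-→d13:H3→d14:-→d15:-→d16:-→d17:-→d18:-→d19:-→d20:-→d21:-→d22:-→d23:-→d24:H0  best=H0
  ? 43.88.40.171  path d0:H0→d1:-→d2:-→d3:-→d4:-→d5:-→d6:-→d7:-→d8:-→d9:-→d10:-→d11:-→d12:-→d13:H3  best=H3
  add 100.0.0.0/7 -> H3 at depth 7
  ? 43.92.23.0  path d0:H0→d1:-→d2:-→d3:-→d4:-→d5:-→d6:-→d7:-→d8:-→d9:-→d10:-→d11:-→d12:-→d13:H3→d14:-→d15:-→d16:-→d17:-→d18:-→d19:-→d20:-→d21:-→d22:-→d23:-→d24:H0  best=H0
  add 0.0.0.0/0 -> H2 at depth 0
  del 0.0.0.0/0 (clear depth 0)
  ? 43.88.0.28  path d0:-→d1:-→d2:-→d3:-→d4:-→d5:-→d6:-→d7:-→d8:-→d9:-→d10:-→d11:-→d12:-→d13:H3  best=H3
  add 43.92.16.0/20 -> H0 at depth 20
  add 43.0.0.0/8 -> H3 at depth 8
  add 101.32.102.163/32 -> H0 at depth 32
  ? 53.26.45.37  path d0:-→d1:-→d2:-→d3:-  best=no-route
  del 43.92.16.0/20 (clear depth 20)

== LOOKUPS ==
["H3","H3","H3","H0","H0","H3","H0","H3","no-route"]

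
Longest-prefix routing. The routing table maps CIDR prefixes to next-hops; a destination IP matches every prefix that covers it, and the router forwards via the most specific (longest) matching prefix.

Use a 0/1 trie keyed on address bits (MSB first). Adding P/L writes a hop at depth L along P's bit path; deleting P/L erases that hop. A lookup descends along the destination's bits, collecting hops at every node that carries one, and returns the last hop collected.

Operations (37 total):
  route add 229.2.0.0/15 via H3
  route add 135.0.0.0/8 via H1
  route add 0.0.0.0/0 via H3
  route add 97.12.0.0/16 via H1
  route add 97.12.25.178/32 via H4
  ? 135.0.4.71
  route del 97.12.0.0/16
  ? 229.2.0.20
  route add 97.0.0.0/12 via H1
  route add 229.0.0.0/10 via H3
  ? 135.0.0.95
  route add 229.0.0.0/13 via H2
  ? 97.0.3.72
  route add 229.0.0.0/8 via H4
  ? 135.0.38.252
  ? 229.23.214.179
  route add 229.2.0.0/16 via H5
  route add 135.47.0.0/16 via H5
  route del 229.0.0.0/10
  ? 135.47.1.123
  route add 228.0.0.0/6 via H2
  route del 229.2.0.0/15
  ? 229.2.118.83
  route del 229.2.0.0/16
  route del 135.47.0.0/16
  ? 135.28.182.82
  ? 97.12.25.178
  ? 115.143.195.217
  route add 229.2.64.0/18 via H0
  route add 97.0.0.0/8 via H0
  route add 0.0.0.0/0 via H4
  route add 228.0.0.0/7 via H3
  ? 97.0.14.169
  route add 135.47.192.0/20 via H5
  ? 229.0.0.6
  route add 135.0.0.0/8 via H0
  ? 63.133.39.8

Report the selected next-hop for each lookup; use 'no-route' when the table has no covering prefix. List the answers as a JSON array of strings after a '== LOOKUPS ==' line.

Process each operation:
  add 229.2.0.0/15 -> H3 at depth 15
  add 135.0.0.0/8 -> H1 at depth 8
  add 0.0.0.0/0 -> H3 at depth 0
  add 97.12.0.0/16 -> H1 at depth 16
  add 97.12.25.178/32 -> H4 at depth 32
  lookup 135.0.4.71: bits 10000111 walk d0:H3→d1:-→d2:-→d3:-→d4:-→d5:-→d6:-→d7:-→d8:H1 -> H1
  - 97.12.0.0/16 clear@16
  lookup 229.2.0.20: bits 111001010000001 walk d0:H3→d1:-→d2:-→d3:-→d4:-→d5:-→d6:-→d7:-→d8:-→d9:-→d10:-→d11:-→d12:-→d13:-→d14:-→d15:H3 -> H3
  add 97.0.0.0/12 -> H1 at depth 12
  add 229.0.0.0/10 -> H3 at depth 10
  lookup 135.0.0.95: bits 10000111 walk d0:H3→d1:-→d2:-→d3:-→d4:-→d5:-→d6:-→d7:-→d8:H1 -> H1
  add 229.0.0.0/13 -> H2 at depth 13
  lookup 97.0.3.72: bits 011000010000 walk d0:H3→d1:-→d2:-→d3:-→d4:-→d5:-→d6:-→d7:-→d8:-→d9:-→d10:-→d11:-→d12:H1 -> H1
  add 229.0.0.0/8 -> H4 at depth 8
  lookup 135.0.38.252: bits 10000111 walk d0:H3→d1:-→d2:-→d3:-→d4:-→d5:-→d6:-→d7:-→d8:H1 -> H1
  lookup 229.23.214.179: bits 11100101000 walk d0:H3→d1:-→d2:-→d3:-→d4:-→d5:-→d6:-→d7:-→d8:H4→d9:-→d10:H3→d11:- -> H3
  add 229.2.0.0/16 -> H5 at depth 16
  add 135.47.0.0/16 -> H5 at depth 16
  - 229.0.0.0/10 clear@10
  lookup 135.47.1.123: bits 1000011100101111 walk d0:H3→d1:-→d2:-→d3:-→d4:-→d5:-→d6:-→d7:-→d8:H1→d9:-→d10:-→d11:-→d12:-→d13:-→d14:-→d15:-→d16:H5 -> H5
  add 228.0.0.0/6 -> H2 at depth 6
  - 229.2.0.0/15 clear@15
  lookup 229.2.118.83: bits 1110010100000010 walk d0:H3→d1:-→d2:-→d3:-→d4:-→d5:-→d6:H2→d7:-→d8:H4→d9:-→d10:-→d11:-→d12:-→d13:H2→d14:-→d15:-→d16:H5 -> H5
  - 229.2.0.0/16 clear@16
  - 135.47.0.0/16 clear@16
  lookup 135.28.182.82: bits 1000011100 walk d0:H3→d1:-→d2:-→d3:-→d4:-→d5:-→d6:-→d7:-→d8:H1→d9:-→d10:- -> H1
  lookup 97.12.25.178: bits 01100001000011000001100110110010 walk d0:H3→d1:-→d2:-→d3:-→d4:-→d5:-→d6:-→d7:-→d8:-→d9:-→d10:-→d11:-→d12:H1→d13:-→d14:-→d15:-→d16:-→d17:-→d18:-→d19:-→d20:-→d21:-→d22:-→d23:-→d24:-→d25:-→d26:-→d27:-→d28:-→d29:-→d30:-→d31:-→d32:H4 -> H4
  lookup 115.143.195.217: bits 011 walk d0:H3→d1:-→d2:-→d3:- -> H3
  add 229.2.64.0/18 -> H0 at depth 18
  add 97.0.0.0/8 -> H0 at depth 8
  add 0.0.0.0/0 -> H4 at depth 0
  add 228.0.0.0/7 -> H3 at depth 7
  lookup 97.0.14.169: bits 011000010000 walk d0:H4→d1:-→d2:-→d3:-→d4:-→d5:-→d6:-→d7:-→d8:H0→d9:-→d10:-→d11:-→d12:H1 -> H1
  add 135.47.192.0/20 -> H5 at depth 20
  lookup 229.0.0.6: bits 11100101000000 walk d0:H4→d1:-→d2:-→d3:-→d4:-→d5:-→d6:H2→d7:H3→d8:H4→d9:-→d10:-→d11:-→d12:-→d13:H2→d14:- -> H2
  add 135.0.0.0/8 -> H0 at depth 8
  lookup 63.133.39.8: bits 0 walk d0:H4→d1:- -> H4

== LOOKUPS ==
["H1","H3","H1","H1","H1","H3","H5","H5","H1","H4","H3","H1","H2","H4"]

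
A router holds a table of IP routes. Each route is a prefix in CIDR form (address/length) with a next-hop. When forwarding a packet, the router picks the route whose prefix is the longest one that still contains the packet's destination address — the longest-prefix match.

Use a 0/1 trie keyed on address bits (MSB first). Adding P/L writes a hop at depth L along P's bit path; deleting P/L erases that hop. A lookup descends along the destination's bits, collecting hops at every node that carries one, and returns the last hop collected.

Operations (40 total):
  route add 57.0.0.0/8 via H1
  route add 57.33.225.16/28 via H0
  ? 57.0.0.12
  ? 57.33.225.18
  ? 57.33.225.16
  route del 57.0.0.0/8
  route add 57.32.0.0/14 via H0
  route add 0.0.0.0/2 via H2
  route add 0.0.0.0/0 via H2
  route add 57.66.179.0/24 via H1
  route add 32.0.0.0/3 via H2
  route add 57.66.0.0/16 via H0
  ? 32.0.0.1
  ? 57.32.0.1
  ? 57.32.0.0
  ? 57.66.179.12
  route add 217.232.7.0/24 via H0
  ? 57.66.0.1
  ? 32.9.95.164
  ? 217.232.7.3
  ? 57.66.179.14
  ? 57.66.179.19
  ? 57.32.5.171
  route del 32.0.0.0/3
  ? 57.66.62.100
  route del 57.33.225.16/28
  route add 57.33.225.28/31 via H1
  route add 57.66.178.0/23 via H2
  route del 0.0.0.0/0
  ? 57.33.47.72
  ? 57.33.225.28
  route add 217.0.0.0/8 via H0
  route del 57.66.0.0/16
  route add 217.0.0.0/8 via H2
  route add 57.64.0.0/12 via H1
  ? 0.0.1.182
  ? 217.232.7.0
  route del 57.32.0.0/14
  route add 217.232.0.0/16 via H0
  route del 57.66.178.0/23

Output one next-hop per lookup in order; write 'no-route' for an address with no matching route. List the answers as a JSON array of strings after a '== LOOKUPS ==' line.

Process each operation:
  + 57.0.0.0/8 (H1) depth=8
  + 57.33.225.16/28 (H0) depth=28
  Q 57.0.0.12: descend 0011100100 ; hops seen [H1] ; pick H1
  Q 57.33.225.18: descend 0011100100100001111000010001 ; hops seen [H1,H0] ; pick H0
  Q 57.33.225.16: descend 0011100100100001111000010001 ; hops seen [H1,H0] ; pick H0
  del 57.0.0.0/8 (clear depth 8)
  + 57.32.0.0/14 (H0) depth=14
  + 0.0.0.0/2 (H2) depth=2
  + 0.0.0.0/0 (H2) depth=0
  + 57.66.179.0/24 (H1) depth=24
  + 32.0.0.0/3 (H2) depth=3
  + 57.66.0.0/16 (H0) depth=16
  Q 32.0.0.1: descend 001 ; hops seen [H2,H2,H2] ; pick H2
  Q 57.32.0.1: descend 001110010010000 ; hops seen [H2,H2,H2,H0] ; pick H0
  Q 57.32.0.0: descend 001110010010000 ; hops seen [H2,H2,H2,H0] ; pick H0
  Q 57.66.179.12: descend 001110010100001010110011 ; hops seen [H2,H2,H2,H0,H1] ; pick H1
  + 217.232.7.0/24 (H0) depth=24
  Q 57.66.0.1: descend 0011100101000010 ; hops seen [H2,H2,H2,H0] ; pick H0
  Q 32.9.95.164: descend 001 ; hops seen [H2,H2,H2] ; pick H2
  Q 217.232.7.3: descend 110110011110100000000111 ; hops seen [H2,H0] ; pick H0
  Q 57.66.179.14: descend 001110010100001010110011 ; hops seen [H2,H2,H2,H0,H1] ; pick H1
  Q 57.66.179.19: descend 001110010100001010110011 ; hops seen [H2,H2,H2,H0,H1] ; pick H1
  Q 57.32.5.171: descend 001110010010000 ; hops seen [H2,H2,H2,H0] ; pick H0
  del 32.0.0.0/3 (clear depth 3)
  Q 57.66.62.100: descend 0011100101000010 ; hops seen [H2,H2,H0] ; pick H0
  del 57.33.225.16/28 (clear depth 28)
  + 57.33.225.28/31 (H1) depth=31
  + 57.66.178.0/23 (H2) depth=23
  del 0.0.0.0/0 (clear depth 0)
  Q 57.33.47.72: descend 0011100100100001 ; hops seen [H2,H0] ; pick H0
  Q 57.33.225.28: descend 0011100100100001111000010001110 ; hops seen [H2,H0,H1] ; pick H1
  + 217.0.0.0/8 (H0) depth=8
  del 57.66.0.0/16 (clear depth 16)
  + 217.0.0.0/8 (H2) depth=8
  + 57.64.0.0/12 (H1) depth=12
  Q 0.0.1.182: descend 00 ; hops seen [H2] ; pick H2
  Q 217.232.7.0: descend 110110011110100000000111 ; hops seen [H2,H0] ; pick H0
  del 57.32.0.0/14 (clear depth 14)
  + 217.232.0.0/16 (H0) depth=16
  del 57.66.178.0/23 (clear depth 23)

== LOOKUPS ==
["H1","H0","H0","H2","H0","H0","H1","H0","H2","H0","H1","H1","H0","H0","H0","H1","H2","H0"]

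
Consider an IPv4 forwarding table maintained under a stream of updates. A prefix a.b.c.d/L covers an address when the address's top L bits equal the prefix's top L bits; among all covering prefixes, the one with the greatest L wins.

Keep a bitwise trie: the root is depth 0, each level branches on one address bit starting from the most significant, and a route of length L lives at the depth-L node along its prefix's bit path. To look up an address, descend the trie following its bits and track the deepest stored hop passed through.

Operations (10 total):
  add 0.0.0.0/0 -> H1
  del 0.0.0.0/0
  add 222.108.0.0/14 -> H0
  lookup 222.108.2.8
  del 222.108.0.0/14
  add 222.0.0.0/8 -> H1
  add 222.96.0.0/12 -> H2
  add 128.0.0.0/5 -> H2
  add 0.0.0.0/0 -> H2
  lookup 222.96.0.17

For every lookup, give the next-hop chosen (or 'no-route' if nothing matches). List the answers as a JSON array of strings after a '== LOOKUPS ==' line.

Apply in order:
  + 0.0.0.0/0 (H1) depth=0
  - 0.0.0.0/0 clear@0
  + 222.108.0.0/14 (H0) depth=14
  ? 222.108.2.8  path d0:-→d1:-→d2:-→d3:-→d4:-→d5:-→d6:-→d7:-→d8:-→d9:-→d10:-→d11:-→d12:-→d13:-→d14:H0  best=H0
  - 222.108.0.0/14 clear@14
  + 222.0.0.0/8 (H1) depth=8
  + 222.96.0.0/12 (H2) depth=12
  + 128.0.0.0/5 (H2) depth=5
  + 0.0.0.0/0 (H2) depth=0
  ? 222.96.0.17  path d0:H2→d1:-→d2:-→d3:-→d4:-→d5:-→d6:-→d7:-→d8:H1→d9:-→d10:-→d11:-→d12:H2  best=H2

== LOOKUPS ==
["H0","H2"]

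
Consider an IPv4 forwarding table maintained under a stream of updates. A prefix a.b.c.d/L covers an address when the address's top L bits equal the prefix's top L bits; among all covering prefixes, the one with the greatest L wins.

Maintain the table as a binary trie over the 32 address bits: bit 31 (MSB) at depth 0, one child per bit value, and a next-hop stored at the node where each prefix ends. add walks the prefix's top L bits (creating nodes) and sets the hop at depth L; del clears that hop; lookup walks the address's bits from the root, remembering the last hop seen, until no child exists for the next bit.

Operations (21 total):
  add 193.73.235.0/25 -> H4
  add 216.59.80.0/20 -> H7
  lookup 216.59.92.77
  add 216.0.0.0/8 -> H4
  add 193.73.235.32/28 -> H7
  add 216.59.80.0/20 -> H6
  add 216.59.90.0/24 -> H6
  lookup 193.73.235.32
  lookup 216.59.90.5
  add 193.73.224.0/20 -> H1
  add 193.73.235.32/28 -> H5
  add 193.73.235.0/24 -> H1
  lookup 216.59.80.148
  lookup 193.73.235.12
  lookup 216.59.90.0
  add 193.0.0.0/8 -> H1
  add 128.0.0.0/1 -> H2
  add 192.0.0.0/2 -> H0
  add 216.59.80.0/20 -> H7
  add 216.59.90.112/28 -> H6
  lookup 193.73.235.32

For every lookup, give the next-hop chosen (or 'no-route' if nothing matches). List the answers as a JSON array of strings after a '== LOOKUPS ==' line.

Process each operation:
  add 193.73.235.0/25 -> H4 at depth 25
  add 216.59.80.0/20 -> H7 at depth 20
  lookup 216.59.92.77: bits 11011000001110110101 walk d0:-→d1:-→d2:-→d3:-→d4:-→d5:-→d6:-→d7:-→d8:-→d9:-→d10:-→d11:-→d12:-→d13:-→d14:-→d15:-→d16:-→d17:-→d18:-→d19:-→d20:H7 -> H7
  add 216.0.0.0/8 -> H4 at depth 8
  add 193.73.235.32/28 -> H7 at depth 28
  add 216.59.80.0/20 -> H6 at depth 20
  add 216.59.90.0/24 -> H6 at depth 24
  lookup 193.73.235.32: bits 1100000101001001111010110010 walk d0:-→d1:-→d2:-→d3:-→d4:-→d5:-→d6:-→d7:-→d8:-→d9:-→d10:-→d11:-→d12:-→d13:-→d14:-→d15:-→d16:-→d17:-→d18:-→d19:-→d20:-→d21:-→d22:-→d23:-→d24:-→d25:H4→d26:-→d27:-→d28:H7 -> H7
  lookup 216.59.90.5: bits 110110000011101101011010 walk d0:-→d1:-→d2:-→d3:-→d4:-→d5:-→d6:-→d7:-→d8:H4→d9:-→d10:-→d11:-→d12:-→d13:-→d14:-→d15:-→d16:-→d17:-→d18:-→d19:-→d20:H6→d21:-→d22:-→d23:-→d24:H6 -> H6
  add 193.73.224.0/20 -> H1 at depth 20
  add 193.73.235.32/28 -> H5 at depth 28
  add 193.73.235.0/24 -> H1 at depth 24
  lookup 216.59.80.148: bits 11011000001110110101 walk d0:-→d1:-→d2:-→d3:-→d4:-→d5:-→d6:-→d7:-→d8:H4→d9:-→d10:-→d11:-→d12:-→d13:-→d14:-→d15:-→d16:-→d17:-→d18:-→d19:-→d20:H6 -> H6
  lookup 193.73.235.12: bits 11000001010010011110101100 walk d0:-→d1:-→d2:-→d3:-→d4:-→d5:-→d6:-→d7:-→d8:-→d9:-→d10:-→d11:-→d12:-→d13:-→d14:-→d15:-→d16:-→d17:-→d18:-→d19:-→d20:H1→d21:-→d22:-→d23:-→d24:H1→d25:H4→d26:- -> H4
  lookup 216.59.90.0: bits 110110000011101101011010 walk d0:-→d1:-→d2:-→d3:-→d4:-→d5:-→d6:-→d7:-→d8:H4→d9:-→d10:-→d11:-→d12:-→d13:-→d14:-→d15:-→d16:-→d17:-→d18:-→d19:-→d20:H6→d21:-→d22:-→d23:-→d24:H6 -> H6
  add 193.0.0.0/8 -> H1 at depth 8
  add 128.0.0.0/1 -> H2 at depth 1
  add 192.0.0.0/2 -> H0 at depth 2
  add 216.59.80.0/20 -> H7 at depth 20
  add 216.59.90.112/28 -> H6 at depth 28
  lookup 193.73.235.32: bits 1100000101001001111010110010 walk d0:-→d1:H2→d2:H0→d3:-→d4:-→d5:-→d6:-→d7:-→d8:H1→d9:-→d10:-→d11:-→d12:-→d13:-→d14:-→d15:-→d16:-→d17:-→d18:-→d19:-→d20:H1→d21:-→d22:-→d23:-→d24:H1→d25:H4→d26:-→d27:-→d28:H5 -> H5

== LOOKUPS ==
["H7","H7","H6","H6","H4","H6","H5"]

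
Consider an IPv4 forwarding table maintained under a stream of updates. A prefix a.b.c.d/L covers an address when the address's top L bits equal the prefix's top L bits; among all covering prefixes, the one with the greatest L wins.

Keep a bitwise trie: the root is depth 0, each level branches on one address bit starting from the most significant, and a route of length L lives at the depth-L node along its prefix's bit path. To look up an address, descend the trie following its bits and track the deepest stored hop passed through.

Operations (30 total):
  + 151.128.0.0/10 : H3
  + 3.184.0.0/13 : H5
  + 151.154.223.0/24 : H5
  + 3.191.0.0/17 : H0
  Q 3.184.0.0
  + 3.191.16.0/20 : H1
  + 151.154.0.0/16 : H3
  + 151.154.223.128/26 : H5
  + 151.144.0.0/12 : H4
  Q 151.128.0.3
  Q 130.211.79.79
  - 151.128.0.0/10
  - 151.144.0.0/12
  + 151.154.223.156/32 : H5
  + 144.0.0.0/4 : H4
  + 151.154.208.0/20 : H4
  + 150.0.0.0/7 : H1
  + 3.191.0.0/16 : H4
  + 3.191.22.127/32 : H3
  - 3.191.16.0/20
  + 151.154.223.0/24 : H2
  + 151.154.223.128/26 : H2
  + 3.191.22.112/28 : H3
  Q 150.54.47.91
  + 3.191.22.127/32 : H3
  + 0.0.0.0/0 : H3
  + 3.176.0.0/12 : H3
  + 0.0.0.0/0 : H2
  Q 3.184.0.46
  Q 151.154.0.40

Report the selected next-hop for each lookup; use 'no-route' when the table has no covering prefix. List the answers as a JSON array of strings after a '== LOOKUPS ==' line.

Apply in order:
  add 151.128.0.0/10 -> H3 at depth 10
  add 3.184.0.0/13 -> H5 at depth 13
  add 151.154.223.0/24 -> H5 at depth 24
  add 3.191.0.0/17 -> H0 at depth 17
  ? 3.184.0.0  path d0:-→d1:-→d2:-→d3:-→d4:-→d5:-→d6:-→d7:-→d8:-→d9:-→d10:-→d11:-→d12:-→d13:H5  best=H5
  add 3.191.16.0/20 -> H1 at depth 20
  add 151.154.0.0/16 -> H3 at depth 16
  add 151.154.223.128/26 -> H5 at depth 26
  add 151.144.0.0/12 -> H4 at depth 12
  ? 151.128.0.3  path d0:-→d1:-→d2:-→d3:-→d4:-→d5:-→d6:-→d7:-→d8:-→d9:-→d10:H3→d11:-  best=H3
  ? 130.211.79.79  path d0:-→d1:-→d2:-→d3:-  best=no-route
  del 151.128.0.0/10 (clear depth 10)
  del 151.144.0.0/12 (clear depth 12)
  add 151.154.223.156/32 -> H5 at depth 32
  add 144.0.0.0/4 -> H4 at depth 4
  add 151.154.208.0/20 -> H4 at depth 20
  add 150.0.0.0/7 -> H1 at depth 7
  add 3.191.0.0/16 -> H4 at depth 16
  add 3.191.22.127/32 -> H3 at depth 32
  del 3.191.16.0/20 (clear depth 20)
  add 151.154.223.0/24 -> H2 at depth 24
  add 151.154.223.128/26 -> H2 at depth 26
  add 3.191.22.112/28 -> H3 at depth 28
  ? 150.54.47.91  path d0:-→d1:-→d2:-→d3:-→d4:H4→d5:-→d6:-→d7:H1  best=H1
  add 3.191.22.127/32 -> H3 at depth 32
  add 0.0.0.0/0 -> H3 at depth 0
  add 3.176.0.0/12 -> H3 at depth 12
  add 0.0.0.0/0 -> H2 at depth 0
  ? 3.184.0.46  path d0:H2→d1:-→d2:-→d3:-→d4:-→d5:-→d6:-→d7:-→d8:-→d9:-→d10:-→d11:-→d12:H3→d13:H5  best=H5
  ? 151.154.0.40  path d0:H2→d1:-→d2:-→d3:-→d4:H4→d5:-→d6:-→d7:H1→d8:-→d9:-→d10:-→d11:-→d12:-→d13:-→d14:-→d15:-→d16:H3  best=H3

== LOOKUPS ==
["H5","H3","no-route","H1","H5","H3"]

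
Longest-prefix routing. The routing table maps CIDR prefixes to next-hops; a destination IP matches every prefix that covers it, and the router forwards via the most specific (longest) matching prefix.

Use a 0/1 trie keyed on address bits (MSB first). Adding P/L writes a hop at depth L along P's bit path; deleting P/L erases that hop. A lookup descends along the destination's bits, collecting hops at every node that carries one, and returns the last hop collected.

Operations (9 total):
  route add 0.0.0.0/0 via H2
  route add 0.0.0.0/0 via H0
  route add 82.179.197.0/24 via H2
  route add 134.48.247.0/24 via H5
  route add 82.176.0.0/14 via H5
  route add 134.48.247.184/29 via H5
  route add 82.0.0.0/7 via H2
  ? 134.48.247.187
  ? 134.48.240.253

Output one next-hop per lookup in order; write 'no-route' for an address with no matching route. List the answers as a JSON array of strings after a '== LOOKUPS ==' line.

Trace:
  add 0.0.0.0/0 -> H2 at depth 0
  add 0.0.0.0/0 -> H0 at depth 0
  add 82.179.197.0/24 -> H2 at depth 24
  add 134.48.247.0/24 -> H5 at depth 24
  add 82.176.0.0/14 -> H5 at depth 14
  add 134.48.247.184/29 -> H5 at depth 29
  add 82.0.0.0/7 -> H2 at depth 7
  lookup 134.48.247.187: bits 10000110001100001111011110111 walk d0:H0→d1:-→d2:-→d3:-→d4:-→d5:-→d6:-→d7:-→d8:-→d9:-→d10:-→d11:-→d12:-→d13:-→d14:-→d15:-→d16:-→d17:-→d18:-→d19:-→d20:-→d21:-→d22:-→d23:-→d24:H5→d25:-→d26:-→d27:-→d28:-→d29:H5 -> H5
  lookup 134.48.240.253: bits 100001100011000011110 walk d0:H0→d1:-→d2:-→d3:-→d4:-→d5:-→d6:-→d7:-→d8:-→d9:-→d10:-→d11:-→d12:-→d13:-→d14:-→d15:-→d16:-→d17:-→d18:-→d19:-→d20:-→d21:- -> H0

== LOOKUPS ==
["H5","H0"]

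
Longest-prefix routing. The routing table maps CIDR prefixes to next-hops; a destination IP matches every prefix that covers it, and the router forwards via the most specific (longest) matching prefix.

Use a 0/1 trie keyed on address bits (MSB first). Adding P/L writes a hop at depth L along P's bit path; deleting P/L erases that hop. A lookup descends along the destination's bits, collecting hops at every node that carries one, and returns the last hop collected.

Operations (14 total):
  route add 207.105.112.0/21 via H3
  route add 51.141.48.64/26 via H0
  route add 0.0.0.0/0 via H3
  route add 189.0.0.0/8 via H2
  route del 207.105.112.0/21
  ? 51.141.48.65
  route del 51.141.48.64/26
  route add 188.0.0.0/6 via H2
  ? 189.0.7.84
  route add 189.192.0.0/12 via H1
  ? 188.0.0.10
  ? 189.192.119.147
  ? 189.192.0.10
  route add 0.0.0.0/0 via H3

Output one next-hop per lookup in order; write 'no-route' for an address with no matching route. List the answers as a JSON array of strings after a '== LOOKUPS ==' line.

Trace:
  + 207.105.112.0/21 (H3) depth=21
  + 51.141.48.64/26 (H0) depth=26
  + 0.0.0.0/0 (H3) depth=0
  + 189.0.0.0/8 (H2) depth=8
  - 207.105.112.0/21 clear@21
  ? 51.141.48.65  path d0:H3→d1:-→d2:-→d3:-→d4:-→d5:-→d6:-→d7:-→d8:-→d9:-→d10:-→d11:-→d12:-→d13:-→d14:-→d15:-→d16:-→d17:-→d18:-→d19:-→d20:-→d21:-→d22:-→d23:-→d24:-→d25:-→d26:H0  best=H0
  - 51.141.48.64/26 clear@26
  + 188.0.0.0/6 (H2) depth=6
  ? 189.0.7.84  path d0:H3→d1:-→d2:-→d3:-→d4:-→d5:-→d6:H2→d7:-→d8:H2  best=H2
  + 189.192.0.0/12 (H1) depth=12
  ? 188.0.0.10  path d0:H3→d1:-→d2:-→d3:-→d4:-→d5:-→d6:H2→d7:-  best=H2
  ? 189.192.119.147  path d0:H3→d1:-→d2:-→d3:-→d4:-→d5:-→d6:H2→d7:-→d8:H2→d9:-→d10:-→d11:-→d12:H1  best=H1
  ? 189.192.0.10  path d0:H3→d1:-→d2:-→d3:-→d4:-→d5:-→d6:H2→d7:-→d8:H2→d9:-→d10:-→d11:-→d12:H1  best=H1
  + 0.0.0.0/0 (H3) depth=0

== LOOKUPS ==
["H0","H2","H2","H1","H1"]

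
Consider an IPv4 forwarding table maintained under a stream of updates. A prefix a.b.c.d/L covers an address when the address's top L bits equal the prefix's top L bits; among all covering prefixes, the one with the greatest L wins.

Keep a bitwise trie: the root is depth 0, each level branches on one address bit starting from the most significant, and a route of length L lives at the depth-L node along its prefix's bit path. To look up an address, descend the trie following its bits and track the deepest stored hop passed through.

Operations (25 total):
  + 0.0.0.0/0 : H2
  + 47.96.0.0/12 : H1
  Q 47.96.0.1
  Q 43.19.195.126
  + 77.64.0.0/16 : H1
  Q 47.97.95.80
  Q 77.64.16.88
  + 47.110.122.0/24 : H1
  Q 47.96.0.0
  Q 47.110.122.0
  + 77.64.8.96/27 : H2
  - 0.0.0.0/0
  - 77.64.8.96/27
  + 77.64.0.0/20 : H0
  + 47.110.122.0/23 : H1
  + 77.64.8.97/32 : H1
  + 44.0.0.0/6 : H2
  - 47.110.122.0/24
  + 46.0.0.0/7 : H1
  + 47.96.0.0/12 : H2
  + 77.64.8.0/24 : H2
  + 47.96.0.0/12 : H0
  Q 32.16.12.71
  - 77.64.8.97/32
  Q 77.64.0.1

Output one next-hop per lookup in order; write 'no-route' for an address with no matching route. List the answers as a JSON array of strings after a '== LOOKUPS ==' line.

Apply in order:
  add 0.0.0.0/0 -> H2 at depth 0
  add 47.96.0.0/12 -> H1 at depth 12
  lookup 47.96.0.1: bits 001011110110 walk d0:H2→d1:-→d2:-→d3:-→d4:-→d5:-→d6:-→d7:-→d8:-→d9:-→d10:-→d11:-→d12:H1 -> H1
  lookup 43.19.195.126: bits 00101 walk d0:H2→d1:-→d2:-→d3:-→d4:-→d5:- -> H2
  add 77.64.0.0/16 -> H1 at depth 16
  lookup 47.97.95.80: bits 001011110110 walk d0:H2→d1:-→d2:-→d3:-→d4:-→d5:-→d6:-→d7:-→d8:-→d9:-→d10:-→d11:-→d12:H1 -> H1
  lookup 77.64.16.88: bits 0100110101000000 walk d0:H2→d1:-→d2:-→d3:-→d4:-→d5:-→d6:-→d7:-→d8:-→d9:-→d10:-→d11:-→d12:-→d13:-→d14:-→d15:-→d16:H1 -> H1
  add 47.110.122.0/24 -> H1 at depth 24
  lookup 47.96.0.0: bits 001011110110 walk d0:H2→d1:-→d2:-→d3:-→d4:-→d5:-→d6:-→d7:-→d8:-→d9:-→d10:-→d11:-→d12:H1 -> H1
  lookup 47.110.122.0: bits 001011110110111001111010 walk d0:H2→d1:-→d2:-→d3:-→d4:-→d5:-→d6:-→d7:-→d8:-→d9:-→d10:-→d11:-→d12:H1→d13:-→d14:-→d15:-→d16:-→d17:-→d18:-→d19:-→d20:-→d21:-→d22:-→d23:-→d24:H1 -> H1
  add 77.64.8.96/27 -> H2 at depth 27
  - 0.0.0.0/0 clear@0
  - 77.64.8.96/27 clear@27
  add 77.64.0.0/20 -> H0 at depth 20
  add 47.110.122.0/23 -> H1 at depth 23
  add 77.64.8.97/32 -> H1 at depth 32
  add 44.0.0.0/6 -> H2 at depth 6
  - 47.110.122.0/24 clear@24
  add 46.0.0.0/7 -> H1 at depth 7
  add 47.96.0.0/12 -> H2 at depth 12
  add 77.64.8.0/24 -> H2 at depth 24
  add 47.96.0.0/12 -> H0 at depth 12
  lookup 32.16.12.71: bits 0010 walk d0:-→d1:-→d2:-→d3:-→d4:- -> no-route
  - 77.64.8.97/32 clear@32
  lookup 77.64.0.1: bits 01001101010000000000 walk d0:-→d1:-→d2:-→d3:-→d4:-→d5:-→d6:-→d7:-→d8:-→d9:-→d10:-→d11:-→d12:-→d13:-→d14:-→d15:-→d16:H1→d17:-→d18:-→d19:-→d20:H0 -> H0

== LOOKUPS ==
["H1","H2","H1","H1","H1","H1","no-route","H0"]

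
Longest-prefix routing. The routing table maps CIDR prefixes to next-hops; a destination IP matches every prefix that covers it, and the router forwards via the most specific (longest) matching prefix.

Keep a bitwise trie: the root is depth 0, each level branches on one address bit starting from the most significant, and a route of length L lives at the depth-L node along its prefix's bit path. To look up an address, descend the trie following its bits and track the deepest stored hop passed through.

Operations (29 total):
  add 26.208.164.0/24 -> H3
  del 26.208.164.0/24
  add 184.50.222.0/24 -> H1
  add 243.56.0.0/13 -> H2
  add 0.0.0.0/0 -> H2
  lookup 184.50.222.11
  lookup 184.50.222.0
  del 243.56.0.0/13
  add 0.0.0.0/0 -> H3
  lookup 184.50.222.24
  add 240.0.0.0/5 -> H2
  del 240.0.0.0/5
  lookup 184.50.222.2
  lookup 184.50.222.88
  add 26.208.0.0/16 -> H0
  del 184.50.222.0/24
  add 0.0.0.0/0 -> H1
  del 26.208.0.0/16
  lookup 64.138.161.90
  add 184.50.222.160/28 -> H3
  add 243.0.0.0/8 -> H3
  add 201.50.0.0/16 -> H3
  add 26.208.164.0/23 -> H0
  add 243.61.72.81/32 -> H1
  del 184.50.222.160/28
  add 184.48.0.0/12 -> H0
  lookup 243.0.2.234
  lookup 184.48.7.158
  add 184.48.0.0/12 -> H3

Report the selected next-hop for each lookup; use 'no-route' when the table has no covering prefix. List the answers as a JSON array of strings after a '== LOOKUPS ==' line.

Trace:
  add 26.208.164.0/24 -> H3 at depth 24
  del 26.208.164.0/24 (clear depth 24)
  add 184.50.222.0/24 -> H1 at depth 24
  add 243.56.0.0/13 -> H2 at depth 13
  add 0.0.0.0/0 -> H2 at depth 0
  ? 184.50.222.11  path d0:H2→d1:-→d2:-→d3:-→d4:-→d5:-→d6:-→d7:-→d8:-→d9:-→d10:-→d11:-→d12:-→d13:-→d14:-→d15:-→d16:-→d17:-→d18:-→d19:-→d20:-→d21:-→d22:-→d23:-→d24:H1  best=H1
  ? 184.50.222.0  path d0:H2→d1:-→d2:-→d3:-→d4:-→d5:-→d6:-→d7:-→d8:-→d9:-→d10:-→d11:-→d12:-→d13:-→d14:-→d15:-→d16:-→d17:-→d18:-→d19:-→d20:-→d21:-→d22:-→d23:-→d24:H1  best=H1
  del 243.56.0.0/13 (clear depth 13)
  add 0.0.0.0/0 -> H3 at depth 0
  ? 184.50.222.24  path d0:H3→d1:-→d2:-→d3:-→d4:-→d5:-→d6:-→d7:-→d8:-→d9:-→d10:-→d11:-→d12:-→d13:-→d14:-→d15:-→d16:-→d17:-→d18:-→d19:-→d20:-→d21:-→d22:-→d23:-→d24:H1  best=H1
  add 240.0.0.0/5 -> H2 at depth 5
  del 240.0.0.0/5 (clear depth 5)
  ? 184.50.222.2  path d0:H3→d1:-→d2:-→d3:-→d4:-→d5:-→d6:-→d7:-→d8:-→d9:-→d10:-→d11:-→d12:-→d13:-→d14:-→d15:-→d16:-→d17:-→d18:-→d19:-→d20:-→d21:-→d22:-→d23:-→d24:H1  best=H1
  ? 184.50.222.88  path d0:H3→d1:-→d2:-→d3:-→d4:-→d5:-→d6:-→d7:-→d8:-→d9:-→d10:-→d11:-→d12:-→d13:-→d14:-→d15:-→d16:-→d17:-→d18:-→d19:-→d20:-→d21:-→d22:-→d23:-→d24:H1  best=H1
  add 26.208.0.0/16 -> H0 at depth 16
  del 184.50.222.0/24 (clear depth 24)
  add 0.0.0.0/0 -> H1 at depth 0
  del 26.208.0.0/16 (clear depth 16)
  ? 64.138.161.90  path d0:H1→d1:-  best=H1
  add 184.50.222.160/28 -> H3 at depth 28
  add 243.0.0.0/8 -> H3 at depth 8
  add 201.50.0.0/16 -> H3 at depth 16
  add 26.208.164.0/23 -> H0 at depth 23
  add 243.61.72.81/32 -> H1 at depth 32
  del 184.50.222.160/28 (clear depth 28)
  add 184.48.0.0/12 -> H0 at depth 12
  ? 243.0.2.234  path d0:H1→d1:-→d2:-→d3:-→d4:-→d5:-→d6:-→d7:-→d8:H3→d9:-→d10:-  best=H3
  ? 184.48.7.158  path d0:H1→d1:-→d2:-→d3:-→d4:-→d5:-→d6:-→d7:-→d8:-→d9:-→d10:-→d11:-→d12:H0→d13:-→d14:-  best=H0
  add 184.48.0.0/12 -> H3 at depth 12

== LOOKUPS ==
["H1","H1","H1","H1","H1","H1","H3","H0"]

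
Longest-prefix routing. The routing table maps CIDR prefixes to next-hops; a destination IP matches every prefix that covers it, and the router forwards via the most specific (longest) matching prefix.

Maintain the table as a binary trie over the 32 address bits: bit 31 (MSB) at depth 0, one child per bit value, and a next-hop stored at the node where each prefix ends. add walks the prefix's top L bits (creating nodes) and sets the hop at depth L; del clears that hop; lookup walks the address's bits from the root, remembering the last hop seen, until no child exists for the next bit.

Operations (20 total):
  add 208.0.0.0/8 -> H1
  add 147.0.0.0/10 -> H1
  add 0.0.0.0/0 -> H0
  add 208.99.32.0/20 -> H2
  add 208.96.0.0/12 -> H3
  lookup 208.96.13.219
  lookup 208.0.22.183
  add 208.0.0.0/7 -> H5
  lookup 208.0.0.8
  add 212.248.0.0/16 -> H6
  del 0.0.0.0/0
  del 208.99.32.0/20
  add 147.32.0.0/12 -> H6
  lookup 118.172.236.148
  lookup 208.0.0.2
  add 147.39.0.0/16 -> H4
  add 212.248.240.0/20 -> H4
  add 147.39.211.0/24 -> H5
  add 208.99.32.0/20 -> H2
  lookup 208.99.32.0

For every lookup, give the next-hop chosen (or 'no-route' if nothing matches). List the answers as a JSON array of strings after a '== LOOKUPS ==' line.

Apply in order:
  + 208.0.0.0/8 (H1) depth=8
  + 147.0.0.0/10 (H1) depth=10
  + 0.0.0.0/0 (H0) depth=0
  + 208.99.32.0/20 (H2) depth=20
  + 208.96.0.0/12 (H3) depth=12
  ? 208.96.13.219  path d0:H0→d1:-→d2:-→d3:-→d4:-→d5:-→d6:-→d7:-→d8:H1→d9:-→d10:-→d11:-→d12:H3→d13:-→d14:-  best=H3
  ? 208.0.22.183  path d0:H0→d1:-→d2:-→d3:-→d4:-→d5:-→d6:-→d7:-→d8:H1→d9:-  best=H1
  + 208.0.0.0/7 (H5) depth=7
  ? 208.0.0.8  path d0:H0→d1:-→d2:-→d3:-→d4:-→d5:-→d6:-→d7:H5→d8:H1→d9:-  best=H1
  + 212.248.0.0/16 (H6) depth=16
  - 0.0.0.0/0 clear@0
  - 208.99.32.0/20 clear@20
  + 147.32.0.0/12 (H6) depth=12
  ? 118.172.236.148  path d0:-  best=no-route
  ? 208.0.0.2  path d0:-→d1:-→d2:-→d3:-→d4:-→d5:-→d6:-→d7:H5→d8:H1→d9:-  best=H1
  + 147.39.0.0/16 (H4) depth=16
  + 212.248.240.0/20 (H4) depth=20
  + 147.39.211.0/24 (H5) depth=24
  + 208.99.32.0/20 (H2) depth=20
  ? 208.99.32.0  path d0:-→d1:-→d2:-→d3:-→d4:-→d5:-→d6:-→d7:H5→d8:H1→d9:-→d10:-→d11:-→d12:H3→d13:-→d14:-→d15:-→d16:-→d17:-→d18:-→d19:-→d20:H2  best=H2

== LOOKUPS ==
["H3","H1","H1","no-route","H1","H2"]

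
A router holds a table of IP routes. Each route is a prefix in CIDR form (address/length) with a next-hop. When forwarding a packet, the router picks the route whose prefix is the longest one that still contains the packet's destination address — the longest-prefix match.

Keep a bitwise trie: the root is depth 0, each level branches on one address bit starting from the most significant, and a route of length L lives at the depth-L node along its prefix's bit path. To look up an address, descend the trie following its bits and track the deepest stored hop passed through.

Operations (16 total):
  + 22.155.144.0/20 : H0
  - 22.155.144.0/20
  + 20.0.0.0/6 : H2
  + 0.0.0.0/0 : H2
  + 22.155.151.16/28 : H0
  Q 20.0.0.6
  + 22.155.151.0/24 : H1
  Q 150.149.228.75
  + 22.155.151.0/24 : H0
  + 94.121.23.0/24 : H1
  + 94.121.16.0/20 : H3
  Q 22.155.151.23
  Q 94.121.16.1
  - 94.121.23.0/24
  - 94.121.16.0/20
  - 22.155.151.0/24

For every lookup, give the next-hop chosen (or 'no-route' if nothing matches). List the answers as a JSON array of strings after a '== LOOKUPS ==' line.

Process each operation:
  add 22.155.144.0/20 -> H0 at depth 20
  - 22.155.144.0/20 clear@20
  add 20.0.0.0/6 -> H2 at depth 6
  add 0.0.0.0/0 -> H2 at depth 0
  add 22.155.151.16/28 -> H0 at depth 28
  lookup 20.0.0.6: bits 000101 walk d0:H2→d1:-→d2:-→d3:-→d4:-→d5:-→d6:H2 -> H2
  add 22.155.151.0/24 -> H1 at depth 24
  lookup 150.149.228.75: bits ε walk d0:H2 -> H2
  add 22.155.151.0/24 -> H0 at depth 24
  add 94.121.23.0/24 -> H1 at depth 24
  add 94.121.16.0/20 -> H3 at depth 20
  lookup 22.155.151.23: bits 0001011010011011100101110001 walk d0:H2→d1:-→d2:-→d3:-→d4:-→d5:-→d6:H2→d7:-→d8:-→d9:-→d10:-→d11:-→d12:-→d13:-→d14:-→d15:-→d16:-→d17:-→d18:-→d19:-→d20:-→d21:-→d22:-→d23:-→d24:H0→d25:-→d26:-→d27:-→d28:H0 -> H0
  lookup 94.121.16.1: bits 010111100111100100010 walk d0:H2→d1:-→d2:-→d3:-→d4:-→d5:-→d6:-→d7:-→d8:-→d9:-→d10:-→d11:-→d12:-→d13:-→d14:-→d15:-→d16:-→d17:-→d18:-→d19:-→d20:H3→d21:- -> H3
  - 94.121.23.0/24 clear@24
  - 94.121.16.0/20 clear@20
  - 22.155.151.0/24 clear@24

== LOOKUPS ==
["H2","H2","H0","H3"]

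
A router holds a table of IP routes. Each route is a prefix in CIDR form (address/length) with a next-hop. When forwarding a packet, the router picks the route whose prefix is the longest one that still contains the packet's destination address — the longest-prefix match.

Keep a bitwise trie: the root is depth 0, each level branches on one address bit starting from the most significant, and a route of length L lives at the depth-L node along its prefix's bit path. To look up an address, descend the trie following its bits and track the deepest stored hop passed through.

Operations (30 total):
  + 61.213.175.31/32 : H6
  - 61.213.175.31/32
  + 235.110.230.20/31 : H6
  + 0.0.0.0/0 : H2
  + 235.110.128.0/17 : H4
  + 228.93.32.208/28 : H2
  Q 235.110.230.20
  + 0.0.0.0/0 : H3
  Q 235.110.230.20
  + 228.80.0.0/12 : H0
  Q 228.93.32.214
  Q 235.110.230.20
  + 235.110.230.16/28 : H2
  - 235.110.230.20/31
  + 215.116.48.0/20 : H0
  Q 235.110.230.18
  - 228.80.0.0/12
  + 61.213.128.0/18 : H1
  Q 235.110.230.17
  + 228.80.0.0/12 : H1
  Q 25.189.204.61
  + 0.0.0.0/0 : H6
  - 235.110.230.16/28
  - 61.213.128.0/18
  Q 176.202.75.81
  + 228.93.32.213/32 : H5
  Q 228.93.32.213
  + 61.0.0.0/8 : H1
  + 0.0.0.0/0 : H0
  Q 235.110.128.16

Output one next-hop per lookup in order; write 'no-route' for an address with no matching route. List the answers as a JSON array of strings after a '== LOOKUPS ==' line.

Apply in order:
  add 61.213.175.31/32 -> H6 at depth 32
  del 61.213.175.31/32 (clear depth 32)
  add 235.110.230.20/31 -> H6 at depth 31
  add 0.0.0.0/0 -> H2 at depth 0
  add 235.110.128.0/17 -> H4 at depth 17
  add 228.93.32.208/28 -> H2 at depth 28
  Q 235.110.230.20: descend 1110101101101110111001100001010 ; hops seen [H2,H4,H6] ; pick H6
  add 0.0.0.0/0 -> H3 at depth 0
  Q 235.110.230.20: descend 1110101101101110111001100001010 ; hops seen [H3,H4,H6] ; pick H6
  add 228.80.0.0/12 -> H0 at depth 12
  Q 228.93.32.214: descend 1110010001011101001000001101 ; hops seen [H3,H0,H2] ; pick H2
  Q 235.110.230.20: descend 1110101101101110111001100001010 ; hops seen [H3,H4,H6] ; pick H6
  add 235.110.230.16/28 -> H2 at depth 28
  del 235.110.230.20/31 (clear depth 31)
  add 215.116.48.0/20 -> H0 at depth 20
  Q 235.110.230.18: descend 11101011011011101110011000010 ; hops seen [H3,H4,H2] ; pick H2
  del 228.80.0.0/12 (clear depth 12)
  add 61.213.128.0/18 -> H1 at depth 18
  Q 235.110.230.17: descend 11101011011011101110011000010 ; hops seen [H3,H4,H2] ; pick H2
  add 228.80.0.0/12 -> H1 at depth 12
  Q 25.189.204.61: descend 00 ; hops seen [H3] ; pick H3
  add 0.0.0.0/0 -> H6 at depth 0
  del 235.110.230.16/28 (clear depth 28)
  del 61.213.128.0/18 (clear depth 18)
  Q 176.202.75.81: descend 1 ; hops seen [H6] ; pick H6
  add 228.93.32.213/32 -> H5 at depth 32
  Q 228.93.32.213: descend 11100100010111010010000011010101 ; hops seen [H6,H1,H2,H5] ; pick H5
  add 61.0.0.0/8 -> H1 at depth 8
  add 0.0.0.0/0 -> H0 at depth 0
  Q 235.110.128.16: descend 11101011011011101 ; hops seen [H0,H4] ; pick H4

== LOOKUPS ==
["H6","H6","H2","H6","H2","H2","H3","H6","H5","H4"]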